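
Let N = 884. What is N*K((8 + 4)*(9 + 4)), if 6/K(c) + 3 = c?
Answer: 104/3 ≈ 34.667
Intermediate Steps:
K(c) = 6/(-3 + c)
N*K((8 + 4)*(9 + 4)) = 884*(6/(-3 + (8 + 4)*(9 + 4))) = 884*(6/(-3 + 12*13)) = 884*(6/(-3 + 156)) = 884*(6/153) = 884*(6*(1/153)) = 884*(2/51) = 104/3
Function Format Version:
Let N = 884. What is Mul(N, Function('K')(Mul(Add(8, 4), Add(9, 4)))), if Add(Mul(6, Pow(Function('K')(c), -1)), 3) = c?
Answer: Rational(104, 3) ≈ 34.667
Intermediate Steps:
Function('K')(c) = Mul(6, Pow(Add(-3, c), -1))
Mul(N, Function('K')(Mul(Add(8, 4), Add(9, 4)))) = Mul(884, Mul(6, Pow(Add(-3, Mul(Add(8, 4), Add(9, 4))), -1))) = Mul(884, Mul(6, Pow(Add(-3, Mul(12, 13)), -1))) = Mul(884, Mul(6, Pow(Add(-3, 156), -1))) = Mul(884, Mul(6, Pow(153, -1))) = Mul(884, Mul(6, Rational(1, 153))) = Mul(884, Rational(2, 51)) = Rational(104, 3)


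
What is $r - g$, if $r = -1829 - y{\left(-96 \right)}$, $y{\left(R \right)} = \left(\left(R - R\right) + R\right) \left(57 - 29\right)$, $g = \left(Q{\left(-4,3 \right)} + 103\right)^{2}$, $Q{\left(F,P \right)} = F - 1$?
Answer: $-8745$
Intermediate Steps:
$Q{\left(F,P \right)} = -1 + F$
$g = 9604$ ($g = \left(\left(-1 - 4\right) + 103\right)^{2} = \left(-5 + 103\right)^{2} = 98^{2} = 9604$)
$y{\left(R \right)} = 28 R$ ($y{\left(R \right)} = \left(0 + R\right) 28 = R 28 = 28 R$)
$r = 859$ ($r = -1829 - 28 \left(-96\right) = -1829 - -2688 = -1829 + 2688 = 859$)
$r - g = 859 - 9604 = -8745$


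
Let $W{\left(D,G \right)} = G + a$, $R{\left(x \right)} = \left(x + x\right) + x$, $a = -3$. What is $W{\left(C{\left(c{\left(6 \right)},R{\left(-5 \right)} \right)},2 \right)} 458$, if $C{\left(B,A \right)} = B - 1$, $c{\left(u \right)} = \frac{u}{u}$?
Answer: $-458$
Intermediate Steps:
$c{\left(u \right)} = 1$
$R{\left(x \right)} = 3 x$ ($R{\left(x \right)} = 2 x + x = 3 x$)
$C{\left(B,A \right)} = -1 + B$
$W{\left(D,G \right)} = -3 + G$ ($W{\left(D,G \right)} = G - 3 = -3 + G$)
$W{\left(C{\left(c{\left(6 \right)},R{\left(-5 \right)} \right)},2 \right)} 458 = \left(-3 + 2\right) 458 = \left(-1\right) 458 = -458$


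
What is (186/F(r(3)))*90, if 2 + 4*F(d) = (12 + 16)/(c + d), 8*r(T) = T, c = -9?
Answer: -2310120/181 ≈ -12763.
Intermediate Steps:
r(T) = T/8
F(d) = -½ + 7/(-9 + d) (F(d) = -½ + ((12 + 16)/(-9 + d))/4 = -½ + (28/(-9 + d))/4 = -½ + 7/(-9 + d))
(186/F(r(3)))*90 = (186/(((23 - 3/8)/(2*(-9 + (⅛)*3)))))*90 = (186/(((23 - 1*3/8)/(2*(-9 + 3/8)))))*90 = (186/(((23 - 3/8)/(2*(-69/8)))))*90 = (186/(((½)*(-8/69)*(181/8))))*90 = (186/(-181/138))*90 = (186*(-138/181))*90 = -25668/181*90 = -2310120/181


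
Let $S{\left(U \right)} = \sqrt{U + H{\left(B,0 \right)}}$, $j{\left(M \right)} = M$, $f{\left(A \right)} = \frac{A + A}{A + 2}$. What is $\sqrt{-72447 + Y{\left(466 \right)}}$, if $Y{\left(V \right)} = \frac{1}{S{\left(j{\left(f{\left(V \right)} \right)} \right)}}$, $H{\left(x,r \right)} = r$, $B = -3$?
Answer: $\frac{\sqrt{-3933075183 + 699 \sqrt{3029}}}{233} \approx 269.16 i$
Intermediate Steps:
$f{\left(A \right)} = \frac{2 A}{2 + A}$
$S{\left(U \right)} = \sqrt{U}$ ($S{\left(U \right)} = \sqrt{U + 0} = \sqrt{U}$)
$Y{\left(V \right)} = \frac{\sqrt{2}}{2 \sqrt{\frac{V}{2 + V}}}$ ($Y{\left(V \right)} = \frac{1}{\sqrt{\frac{2 V}{2 + V}}} = \frac{1}{\sqrt{2} \sqrt{\frac{V}{2 + V}}} = \frac{\sqrt{2}}{2 \sqrt{\frac{V}{2 + V}}}$)
$\sqrt{-72447 + Y{\left(466 \right)}} = \sqrt{-72447 + \frac{\sqrt{2}}{2 \frac{\sqrt{466}}{\sqrt{2 + 466}}}} = \sqrt{-72447 + \frac{\sqrt{2}}{2 \frac{\sqrt{6058}}{78}}} = \sqrt{-72447 + \frac{\sqrt{2} \frac{3 \sqrt{6058}}{233}}{2}} = \sqrt{-72447 + \frac{3 \sqrt{3029}}{233}}$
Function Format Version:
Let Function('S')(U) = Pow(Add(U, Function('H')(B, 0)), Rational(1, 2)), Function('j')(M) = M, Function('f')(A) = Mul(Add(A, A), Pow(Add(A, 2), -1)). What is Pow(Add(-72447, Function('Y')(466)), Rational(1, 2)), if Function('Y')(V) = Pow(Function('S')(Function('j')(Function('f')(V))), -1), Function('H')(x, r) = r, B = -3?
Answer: Mul(Rational(1, 233), Pow(Add(-3933075183, Mul(699, Pow(3029, Rational(1, 2)))), Rational(1, 2))) ≈ Mul(269.16, I)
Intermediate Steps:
Function('f')(A) = Mul(2, A, Pow(Add(2, A), -1)) (Function('f')(A) = Mul(Mul(2, A), Pow(Add(2, A), -1)) = Mul(2, A, Pow(Add(2, A), -1)))
Function('S')(U) = Pow(U, Rational(1, 2)) (Function('S')(U) = Pow(Add(U, 0), Rational(1, 2)) = Pow(U, Rational(1, 2)))
Function('Y')(V) = Mul(Rational(1, 2), Pow(2, Rational(1, 2)), Pow(Mul(V, Pow(Add(2, V), -1)), Rational(-1, 2))) (Function('Y')(V) = Pow(Pow(Mul(2, V, Pow(Add(2, V), -1)), Rational(1, 2)), -1) = Pow(Mul(Pow(2, Rational(1, 2)), Pow(Mul(V, Pow(Add(2, V), -1)), Rational(1, 2))), -1) = Mul(Rational(1, 2), Pow(2, Rational(1, 2)), Pow(Mul(V, Pow(Add(2, V), -1)), Rational(-1, 2))))
Pow(Add(-72447, Function('Y')(466)), Rational(1, 2)) = Pow(Add(-72447, Mul(Rational(1, 2), Pow(2, Rational(1, 2)), Pow(Mul(466, Pow(Add(2, 466), -1)), Rational(-1, 2)))), Rational(1, 2)) = Pow(Add(-72447, Mul(Rational(1, 2), Pow(2, Rational(1, 2)), Pow(Mul(466, Pow(468, -1)), Rational(-1, 2)))), Rational(1, 2)) = Pow(Add(-72447, Mul(Rational(1, 2), Pow(2, Rational(1, 2)), Pow(Mul(466, Rational(1, 468)), Rational(-1, 2)))), Rational(1, 2)) = Pow(Add(-72447, Mul(Rational(1, 2), Pow(2, Rational(1, 2)), Pow(Rational(233, 234), Rational(-1, 2)))), Rational(1, 2)) = Pow(Add(-72447, Mul(Rational(1, 2), Pow(2, Rational(1, 2)), Mul(Rational(3, 233), Pow(6058, Rational(1, 2))))), Rational(1, 2)) = Pow(Add(-72447, Mul(Rational(3, 233), Pow(3029, Rational(1, 2)))), Rational(1, 2))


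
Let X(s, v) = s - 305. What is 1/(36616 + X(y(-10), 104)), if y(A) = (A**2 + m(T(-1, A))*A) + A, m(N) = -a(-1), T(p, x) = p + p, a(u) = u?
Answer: 1/36391 ≈ 2.7479e-5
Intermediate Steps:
T(p, x) = 2*p
m(N) = 1 (m(N) = -1*(-1) = 1)
y(A) = A**2 + 2*A (y(A) = (A**2 + 1*A) + A = (A**2 + A) + A = (A + A**2) + A = A**2 + 2*A)
X(s, v) = -305 + s
1/(36616 + X(y(-10), 104)) = 1/(36616 + (-305 - 10*(2 - 10))) = 1/(36616 + (-305 - 10*(-8))) = 1/(36616 + (-305 + 80)) = 1/(36616 - 225) = 1/36391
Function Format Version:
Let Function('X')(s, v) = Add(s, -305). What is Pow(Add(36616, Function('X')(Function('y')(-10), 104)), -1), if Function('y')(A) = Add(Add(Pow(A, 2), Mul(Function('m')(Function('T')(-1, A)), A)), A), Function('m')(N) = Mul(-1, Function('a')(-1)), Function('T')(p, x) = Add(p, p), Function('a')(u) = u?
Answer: Rational(1, 36391) ≈ 2.7479e-5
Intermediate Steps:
Function('T')(p, x) = Mul(2, p)
Function('m')(N) = 1 (Function('m')(N) = Mul(-1, -1) = 1)
Function('y')(A) = Add(Pow(A, 2), Mul(2, A)) (Function('y')(A) = Add(Add(Pow(A, 2), Mul(1, A)), A) = Add(Add(Pow(A, 2), A), A) = Add(Add(A, Pow(A, 2)), A) = Add(Pow(A, 2), Mul(2, A)))
Function('X')(s, v) = Add(-305, s)
Pow(Add(36616, Function('X')(Function('y')(-10), 104)), -1) = Pow(Add(36616, Add(-305, Mul(-10, Add(2, -10)))), -1) = Pow(Add(36616, Add(-305, Mul(-10, -8))), -1) = Pow(Add(36616, Add(-305, 80)), -1) = Pow(Add(36616, -225), -1) = Pow(36391, -1) = Rational(1, 36391)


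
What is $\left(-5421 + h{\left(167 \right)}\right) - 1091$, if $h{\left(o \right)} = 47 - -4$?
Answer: $-6461$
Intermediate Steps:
$h{\left(o \right)} = 51$ ($h{\left(o \right)} = 47 + 4 = 51$)
$\left(-5421 + h{\left(167 \right)}\right) - 1091 = \left(-5421 + 51\right) - 1091 = -5370 - 1091 = -6461$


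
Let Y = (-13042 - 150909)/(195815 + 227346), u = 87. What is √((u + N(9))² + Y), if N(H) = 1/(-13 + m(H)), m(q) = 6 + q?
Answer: √5483595216904181/846322 ≈ 87.498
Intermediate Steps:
N(H) = 1/(-7 + H) (N(H) = 1/(-13 + (6 + H)) = 1/(-7 + H))
Y = -163951/423161 ≈ -0.38744
√((u + N(9))² + Y) = √((87 + 1/(-7 + 9))² - 163951/423161) = √((87 + 1/2)² - 163951/423161) = √((87 + ½)² - 163951/423161) = √((175/2)² - 163951/423161) = √(30625/4 - 163951/423161) = √(12958649821/1692644) = √5483595216904181/846322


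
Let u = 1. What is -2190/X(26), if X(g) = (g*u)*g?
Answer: -1095/338 ≈ -3.2396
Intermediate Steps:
X(g) = g**2 (X(g) = (g*1)*g = g*g = g**2)
-2190/X(26) = -2190/(26**2) = -2190/676 = -2190*1/676 = -1095/338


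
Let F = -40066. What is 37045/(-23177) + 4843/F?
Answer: -1596491181/928609682 ≈ -1.7192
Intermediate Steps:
37045/(-23177) + 4843/F = 37045/(-23177) + 4843/(-40066) = 37045*(-1/23177) + 4843*(-1/40066) = -37045/23177 - 4843/40066 = -1596491181/928609682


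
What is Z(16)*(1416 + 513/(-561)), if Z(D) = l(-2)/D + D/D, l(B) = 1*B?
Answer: 1852347/1496 ≈ 1238.2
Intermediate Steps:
l(B) = B
Z(D) = 1 - 2/D (Z(D) = -2/D + D/D = -2/D + 1 = 1 - 2/D)
Z(16)*(1416 + 513/(-561)) = ((-2 + 16)/16)*(1416 + 513/(-561)) = ((1/16)*14)*(1416 + 513*(-1/561)) = 7*(1416 - 171/187)/8 = (7/8)*(264621/187) = 1852347/1496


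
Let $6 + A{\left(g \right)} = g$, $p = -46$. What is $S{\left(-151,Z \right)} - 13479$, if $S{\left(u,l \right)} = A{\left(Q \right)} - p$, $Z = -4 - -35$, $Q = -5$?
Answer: $-13444$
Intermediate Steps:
$A{\left(g \right)} = -6 + g$
$Z = 31$ ($Z = -4 + 35 = 31$)
$S{\left(u,l \right)} = 35$ ($S{\left(u,l \right)} = \left(-6 - 5\right) - -46 = -11 + 46 = 35$)
$S{\left(-151,Z \right)} - 13479 = 35 - 13479 = -13444$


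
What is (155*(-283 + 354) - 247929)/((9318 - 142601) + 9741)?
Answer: 118462/61771 ≈ 1.9178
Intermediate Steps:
(155*(-283 + 354) - 247929)/((9318 - 142601) + 9741) = (155*71 - 247929)/(-133283 + 9741) = (11005 - 247929)/(-123542) = -236924*(-1/123542) = 118462/61771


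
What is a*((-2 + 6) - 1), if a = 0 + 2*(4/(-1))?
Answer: -24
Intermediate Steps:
a = -8 (a = 0 + 2*(4*(-1)) = 0 + 2*(-4) = 0 - 8 = -8)
a*((-2 + 6) - 1) = -8*((-2 + 6) - 1) = -8*(4 - 1) = -8*3 = -24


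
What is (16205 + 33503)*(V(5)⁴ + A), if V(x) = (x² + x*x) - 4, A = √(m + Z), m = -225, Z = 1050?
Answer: 222565382848 + 248540*√33 ≈ 2.2257e+11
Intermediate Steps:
A = 5*√33 (A = √(-225 + 1050) = √825 = 5*√33 ≈ 28.723)
V(x) = -4 + 2*x² (V(x) = (x² + x²) - 4 = 2*x² - 4 = -4 + 2*x²)
(16205 + 33503)*(V(5)⁴ + A) = (16205 + 33503)*((-4 + 2*5²)⁴ + 5*√33) = 49708*((-4 + 2*25)⁴ + 5*√33) = 49708*((-4 + 50)⁴ + 5*√33) = 49708*(46⁴ + 5*√33) = 49708*(4477456 + 5*√33) = 222565382848 + 248540*√33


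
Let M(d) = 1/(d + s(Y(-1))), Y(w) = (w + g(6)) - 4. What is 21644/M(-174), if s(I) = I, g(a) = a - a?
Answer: -3874276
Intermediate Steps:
g(a) = 0
Y(w) = -4 + w (Y(w) = (w + 0) - 4 = w - 4 = -4 + w)
M(d) = 1/(-5 + d) (M(d) = 1/(d + (-4 - 1)) = 1/(d - 5) = 1/(-5 + d))
21644/M(-174) = 21644/(1/(-5 - 174)) = 21644/(1/(-179)) = 21644/(-1/179) = 21644*(-179) = -3874276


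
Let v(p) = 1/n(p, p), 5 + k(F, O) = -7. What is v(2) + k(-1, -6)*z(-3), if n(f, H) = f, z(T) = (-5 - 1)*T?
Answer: -431/2 ≈ -215.50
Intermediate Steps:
z(T) = -6*T
k(F, O) = -12 (k(F, O) = -5 - 7 = -12)
v(p) = 1/p
v(2) + k(-1, -6)*z(-3) = 1/2 - (-72)*(-3) = ½ - 12*18 = ½ - 216 = -431/2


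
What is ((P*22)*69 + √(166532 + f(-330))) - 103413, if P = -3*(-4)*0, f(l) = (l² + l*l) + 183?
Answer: -103413 + √384515 ≈ -1.0279e+5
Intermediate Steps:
f(l) = 183 + 2*l² (f(l) = (l² + l²) + 183 = 2*l² + 183 = 183 + 2*l²)
P = 0 (P = 12*0 = 0)
((P*22)*69 + √(166532 + f(-330))) - 103413 = ((0*22)*69 + √(166532 + (183 + 2*(-330)²))) - 103413 = (0*69 + √(166532 + (183 + 2*108900))) - 103413 = (0 + √(166532 + (183 + 217800))) - 103413 = (0 + √(166532 + 217983)) - 103413 = (0 + √384515) - 103413 = √384515 - 103413 = -103413 + √384515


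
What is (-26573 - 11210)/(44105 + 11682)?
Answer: -37783/55787 ≈ -0.67727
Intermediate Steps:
(-26573 - 11210)/(44105 + 11682) = -37783/55787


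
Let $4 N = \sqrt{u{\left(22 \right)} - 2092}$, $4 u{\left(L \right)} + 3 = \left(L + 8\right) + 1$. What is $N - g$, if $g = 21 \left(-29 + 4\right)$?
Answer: $525 + \frac{i \sqrt{2085}}{4} \approx 525.0 + 11.415 i$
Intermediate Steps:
$u{\left(L \right)} = \frac{3}{2} + \frac{L}{4}$ ($u{\left(L \right)} = - \frac{3}{4} + \frac{\left(L + 8\right) + 1}{4} = - \frac{3}{4} + \frac{\left(8 + L\right) + 1}{4} = - \frac{3}{4} + \frac{9 + L}{4} = - \frac{3}{4} + \left(\frac{9}{4} + \frac{L}{4}\right) = \frac{3}{2} + \frac{L}{4}$)
$N = \frac{i \sqrt{2085}}{4}$ ($N = \frac{\sqrt{\left(\frac{3}{2} + \frac{1}{4} \cdot 22\right) - 2092}}{4} = \frac{\sqrt{\left(\frac{3}{2} + \frac{11}{2}\right) - 2092}}{4} = \frac{\sqrt{7 - 2092}}{4} = \frac{\sqrt{-2085}}{4} = \frac{i \sqrt{2085}}{4} \approx 11.415 i$)
$g = -525$ ($g = 21 \left(-25\right) = -525$)
$N - g = \frac{i \sqrt{2085}}{4} - -525 = \frac{i \sqrt{2085}}{4} + 525 = 525 + \frac{i \sqrt{2085}}{4}$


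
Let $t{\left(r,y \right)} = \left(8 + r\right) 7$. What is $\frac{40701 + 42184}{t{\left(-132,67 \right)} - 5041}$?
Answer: $- \frac{82885}{5909} \approx -14.027$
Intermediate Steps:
$t{\left(r,y \right)} = 56 + 7 r$
$\frac{40701 + 42184}{t{\left(-132,67 \right)} - 5041} = \frac{40701 + 42184}{\left(56 + 7 \left(-132\right)\right) - 5041} = \frac{82885}{\left(56 - 924\right) - 5041} = \frac{82885}{-868 - 5041} = \frac{82885}{-5909} = 82885 \left(- \frac{1}{5909}\right) = - \frac{82885}{5909}$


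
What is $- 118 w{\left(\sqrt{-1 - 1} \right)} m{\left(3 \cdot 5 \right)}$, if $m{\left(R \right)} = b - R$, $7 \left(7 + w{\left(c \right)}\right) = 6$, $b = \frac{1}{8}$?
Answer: $- \frac{43129}{4} \approx -10782.0$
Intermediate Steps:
$b = \frac{1}{8} \approx 0.125$
$w{\left(c \right)} = - \frac{43}{7}$ ($w{\left(c \right)} = -7 + \frac{1}{7} \cdot 6 = -7 + \frac{6}{7} = - \frac{43}{7}$)
$m{\left(R \right)} = \frac{1}{8} - R$
$- 118 w{\left(\sqrt{-1 - 1} \right)} m{\left(3 \cdot 5 \right)} = \left(-118\right) \left(- \frac{43}{7}\right) \left(\frac{1}{8} - 3 \cdot 5\right) = \frac{5074 \left(\frac{1}{8} - 15\right)}{7} = \frac{5074}{7} \left(- \frac{119}{8}\right) = - \frac{43129}{4}$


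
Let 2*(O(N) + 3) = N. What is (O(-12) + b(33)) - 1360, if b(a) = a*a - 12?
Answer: -292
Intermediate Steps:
O(N) = -3 + N/2
b(a) = -12 + a² (b(a) = a² - 12 = -12 + a²)
(O(-12) + b(33)) - 1360 = ((-3 + (½)*(-12)) + (-12 + 33²)) - 1360 = ((-3 - 6) + (-12 + 1089)) - 1360 = (-9 + 1077) - 1360 = 1068 - 1360 = -292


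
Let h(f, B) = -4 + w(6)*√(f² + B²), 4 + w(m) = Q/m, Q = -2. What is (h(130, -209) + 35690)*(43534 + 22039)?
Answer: 2340038078 - 852449*√60581/3 ≈ 2.2701e+9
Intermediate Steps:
w(m) = -4 - 2/m
h(f, B) = -4 - 13*√(B² + f²)/3 (h(f, B) = -4 + (-4 - 2/6)*√(f² + B²) = -4 + (-4 - 2*⅙)*√(B² + f²) = -4 + (-4 - ⅓)*√(B² + f²) = -4 - 13*√(B² + f²)/3)
(h(130, -209) + 35690)*(43534 + 22039) = ((-4 - 13*√((-209)² + 130²)/3) + 35690)*(43534 + 22039) = ((-4 - 13*√(43681 + 16900)/3) + 35690)*65573 = ((-4 - 13*√60581/3) + 35690)*65573 = (35686 - 13*√60581/3)*65573 = 2340038078 - 852449*√60581/3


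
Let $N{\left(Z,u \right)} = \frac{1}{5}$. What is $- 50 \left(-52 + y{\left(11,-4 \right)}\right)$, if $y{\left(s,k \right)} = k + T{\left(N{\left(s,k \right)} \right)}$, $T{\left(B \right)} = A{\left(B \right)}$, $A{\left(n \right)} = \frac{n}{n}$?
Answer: $2750$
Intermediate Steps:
$N{\left(Z,u \right)} = \frac{1}{5}$
$A{\left(n \right)} = 1$
$T{\left(B \right)} = 1$
$y{\left(s,k \right)} = 1 + k$ ($y{\left(s,k \right)} = k + 1 = 1 + k$)
$- 50 \left(-52 + y{\left(11,-4 \right)}\right) = - 50 \left(-52 + \left(1 - 4\right)\right) = - 50 \left(-52 - 3\right) = \left(-50\right) \left(-55\right) = 2750$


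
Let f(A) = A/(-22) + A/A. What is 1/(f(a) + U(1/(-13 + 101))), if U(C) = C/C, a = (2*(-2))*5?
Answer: 11/32 ≈ 0.34375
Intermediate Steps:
a = -20 (a = -4*5 = -20)
f(A) = 1 - A/22 (f(A) = A*(-1/22) + 1 = -A/22 + 1 = 1 - A/22)
U(C) = 1
1/(f(a) + U(1/(-13 + 101))) = 1/((1 - 1/22*(-20)) + 1) = 1/((1 + 10/11) + 1) = 1/(21/11 + 1) = 1/(32/11) = 11/32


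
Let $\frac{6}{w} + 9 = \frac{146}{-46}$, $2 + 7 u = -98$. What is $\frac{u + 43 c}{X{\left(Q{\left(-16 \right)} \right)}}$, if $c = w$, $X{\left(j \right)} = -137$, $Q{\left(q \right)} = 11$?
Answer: $\frac{4967}{19180} \approx 0.25897$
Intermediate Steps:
$u = - \frac{100}{7}$ ($u = - \frac{2}{7} + \frac{1}{7} \left(-98\right) = - \frac{2}{7} - 14 = - \frac{100}{7} \approx -14.286$)
$w = - \frac{69}{140}$ ($w = \frac{6}{-9 + \frac{146}{-46}} = \frac{6}{-9 + 146 \left(- \frac{1}{46}\right)} = \frac{6}{-9 - \frac{73}{23}} = \frac{6}{- \frac{280}{23}} = 6 \left(- \frac{23}{280}\right) = - \frac{69}{140} \approx -0.49286$)
$c = - \frac{69}{140} \approx -0.49286$
$\frac{u + 43 c}{X{\left(Q{\left(-16 \right)} \right)}} = \frac{- \frac{100}{7} + 43 \left(- \frac{69}{140}\right)}{-137} = \left(- \frac{100}{7} - \frac{2967}{140}\right) \left(- \frac{1}{137}\right) = \left(- \frac{4967}{140}\right) \left(- \frac{1}{137}\right) = \frac{4967}{19180}$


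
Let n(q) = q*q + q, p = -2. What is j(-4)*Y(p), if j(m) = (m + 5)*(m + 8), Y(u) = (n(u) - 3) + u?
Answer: -12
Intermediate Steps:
n(q) = q + q² (n(q) = q² + q = q + q²)
Y(u) = -3 + u + u*(1 + u) (Y(u) = (u*(1 + u) - 3) + u = (-3 + u*(1 + u)) + u = -3 + u + u*(1 + u))
j(m) = (5 + m)*(8 + m)
j(-4)*Y(p) = (40 + (-4)² + 13*(-4))*(-3 - 2 - 2*(1 - 2)) = (40 + 16 - 52)*(-3 - 2 - 2*(-1)) = 4*(-3 - 2 + 2) = 4*(-3) = -12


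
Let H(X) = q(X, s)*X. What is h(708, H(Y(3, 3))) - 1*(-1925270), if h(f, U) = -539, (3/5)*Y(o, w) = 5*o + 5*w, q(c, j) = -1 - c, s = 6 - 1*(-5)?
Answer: 1924731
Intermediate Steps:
s = 11 (s = 6 + 5 = 11)
Y(o, w) = 25*o/3 + 25*w/3 (Y(o, w) = 5*(5*o + 5*w)/3 = 25*o/3 + 25*w/3)
H(X) = X*(-1 - X) (H(X) = (-1 - X)*X = X*(-1 - X))
h(708, H(Y(3, 3))) - 1*(-1925270) = -539 - 1*(-1925270) = -539 + 1925270 = 1924731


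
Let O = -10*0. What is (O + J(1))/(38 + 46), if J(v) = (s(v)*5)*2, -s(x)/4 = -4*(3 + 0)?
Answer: 40/7 ≈ 5.7143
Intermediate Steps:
s(x) = 48 (s(x) = -(-16)*(3 + 0) = -(-16)*3 = -4*(-12) = 48)
J(v) = 480 (J(v) = (48*5)*2 = 240*2 = 480)
O = 0
(O + J(1))/(38 + 46) = (0 + 480)/(38 + 46) = 480/84 = 480*(1/84) = 40/7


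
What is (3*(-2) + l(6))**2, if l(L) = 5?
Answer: 1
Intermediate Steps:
(3*(-2) + l(6))**2 = (3*(-2) + 5)**2 = (-6 + 5)**2 = (-1)**2 = 1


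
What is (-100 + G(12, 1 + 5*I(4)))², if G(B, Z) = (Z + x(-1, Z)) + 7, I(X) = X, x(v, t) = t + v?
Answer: 2704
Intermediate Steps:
G(B, Z) = 6 + 2*Z (G(B, Z) = (Z + (Z - 1)) + 7 = (Z + (-1 + Z)) + 7 = (-1 + 2*Z) + 7 = 6 + 2*Z)
(-100 + G(12, 1 + 5*I(4)))² = (-100 + (6 + 2*(1 + 5*4)))² = (-100 + (6 + 2*(1 + 20)))² = (-100 + (6 + 2*21))² = (-100 + (6 + 42))² = (-100 + 48)² = (-52)² = 2704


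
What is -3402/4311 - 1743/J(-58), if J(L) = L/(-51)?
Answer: -42601671/27782 ≈ -1533.4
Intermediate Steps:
J(L) = -L/51 (J(L) = L*(-1/51) = -L/51)
-3402/4311 - 1743/J(-58) = -3402/4311 - 1743/((-1/51*(-58))) = -3402*1/4311 - 1743/58/51 = -378/479 - 1743*51/58 = -378/479 - 88893/58 = -42601671/27782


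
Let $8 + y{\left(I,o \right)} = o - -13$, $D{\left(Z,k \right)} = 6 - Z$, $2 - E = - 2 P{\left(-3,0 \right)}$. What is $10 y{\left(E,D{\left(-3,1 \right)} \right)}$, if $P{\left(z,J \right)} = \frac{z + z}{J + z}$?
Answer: $140$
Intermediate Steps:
$P{\left(z,J \right)} = \frac{2 z}{J + z}$
$E = 6$ ($E = 2 - - 2 \cdot 2 \left(-3\right) \frac{1}{0 - 3} = 2 - - 2 \cdot 2 \left(-3\right) \frac{1}{-3} = 2 - - 2 \cdot 2 \left(-3\right) \left(- \frac{1}{3}\right) = 2 - \left(-2\right) 2 = 2 - -4 = 2 + 4 = 6$)
$y{\left(I,o \right)} = 5 + o$ ($y{\left(I,o \right)} = -8 + \left(o - -13\right) = -8 + \left(o + 13\right) = -8 + \left(13 + o\right) = 5 + o$)
$10 y{\left(E,D{\left(-3,1 \right)} \right)} = 10 \left(5 + \left(6 - -3\right)\right) = 10 \left(5 + \left(6 + 3\right)\right) = 10 \left(5 + 9\right) = 10 \cdot 14 = 140$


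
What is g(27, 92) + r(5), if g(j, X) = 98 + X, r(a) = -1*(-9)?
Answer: 199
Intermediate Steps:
r(a) = 9
g(27, 92) + r(5) = (98 + 92) + 9 = 190 + 9 = 199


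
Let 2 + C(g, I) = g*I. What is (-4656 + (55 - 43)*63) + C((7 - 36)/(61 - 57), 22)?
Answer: -8123/2 ≈ -4061.5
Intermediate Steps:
C(g, I) = -2 + I*g (C(g, I) = -2 + g*I = -2 + I*g)
(-4656 + (55 - 43)*63) + C((7 - 36)/(61 - 57), 22) = (-4656 + (55 - 43)*63) + (-2 + 22*((7 - 36)/(61 - 57))) = (-4656 + 12*63) + (-2 + 22*(-29/4)) = (-4656 + 756) + (-2 + 22*(-29*1/4)) = -3900 + (-2 + 22*(-29/4)) = -3900 + (-2 - 319/2) = -3900 - 323/2 = -8123/2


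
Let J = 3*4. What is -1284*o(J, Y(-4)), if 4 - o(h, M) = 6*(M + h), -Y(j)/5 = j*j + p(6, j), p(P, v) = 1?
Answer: -567528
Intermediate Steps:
J = 12
Y(j) = -5 - 5*j**2 (Y(j) = -5*(j*j + 1) = -5*(j**2 + 1) = -5*(1 + j**2) = -5 - 5*j**2)
o(h, M) = 4 - 6*M - 6*h (o(h, M) = 4 - 6*(M + h) = 4 - (6*M + 6*h) = 4 + (-6*M - 6*h) = 4 - 6*M - 6*h)
-1284*o(J, Y(-4)) = -1284*(4 - 6*(-5 - 5*(-4)**2) - 6*12) = -1284*(4 - 6*(-5 - 5*16) - 72) = -1284*(4 - 6*(-5 - 80) - 72) = -1284*(4 - 6*(-85) - 72) = -1284*(4 + 510 - 72) = -1284*442 = -567528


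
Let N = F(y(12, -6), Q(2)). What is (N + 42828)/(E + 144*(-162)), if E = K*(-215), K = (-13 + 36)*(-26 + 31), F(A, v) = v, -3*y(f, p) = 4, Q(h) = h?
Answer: -42830/48053 ≈ -0.89131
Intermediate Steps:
y(f, p) = -4/3 (y(f, p) = -⅓*4 = -4/3)
N = 2
K = 115 (K = 23*5 = 115)
E = -24725 (E = 115*(-215) = -24725)
(N + 42828)/(E + 144*(-162)) = (2 + 42828)/(-24725 + 144*(-162)) = 42830/(-24725 - 23328) = 42830/(-48053) = 42830*(-1/48053) = -42830/48053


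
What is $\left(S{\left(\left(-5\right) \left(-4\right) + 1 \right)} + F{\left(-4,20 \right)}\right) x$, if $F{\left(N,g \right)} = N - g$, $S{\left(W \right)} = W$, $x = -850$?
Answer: $2550$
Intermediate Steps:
$\left(S{\left(\left(-5\right) \left(-4\right) + 1 \right)} + F{\left(-4,20 \right)}\right) x = \left(\left(\left(-5\right) \left(-4\right) + 1\right) - 24\right) \left(-850\right) = \left(\left(20 + 1\right) - 24\right) \left(-850\right) = \left(21 - 24\right) \left(-850\right) = \left(-3\right) \left(-850\right) = 2550$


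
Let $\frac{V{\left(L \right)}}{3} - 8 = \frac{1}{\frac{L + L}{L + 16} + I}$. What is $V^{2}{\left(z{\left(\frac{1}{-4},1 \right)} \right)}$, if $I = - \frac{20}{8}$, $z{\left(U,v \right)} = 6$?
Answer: $\frac{933156}{1849} \approx 504.68$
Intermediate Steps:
$I = - \frac{5}{2}$ ($I = \left(-20\right) \frac{1}{8} = - \frac{5}{2} \approx -2.5$)
$V{\left(L \right)} = 24 + \frac{3}{- \frac{5}{2} + \frac{2 L}{16 + L}}$ ($V{\left(L \right)} = 24 + \frac{3}{\frac{L + L}{L + 16} - \frac{5}{2}} = 24 + \frac{3}{\frac{2 L}{16 + L} - \frac{5}{2}} = 24 + \frac{3}{- \frac{5}{2} + \frac{2 L}{16 + L}}$)
$V^{2}{\left(z{\left(\frac{1}{-4},1 \right)} \right)} = \left(\frac{6 \left(304 + 3 \cdot 6\right)}{80 + 6}\right)^{2} = \left(\frac{6 \left(304 + 18\right)}{86}\right)^{2} = \left(6 \cdot \frac{1}{86} \cdot 322\right)^{2} = \left(\frac{966}{43}\right)^{2} = \frac{933156}{1849}$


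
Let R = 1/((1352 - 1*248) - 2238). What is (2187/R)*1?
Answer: -2480058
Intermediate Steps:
R = -1/1134 (R = 1/((1352 - 248) - 2238) = 1/(1104 - 2238) = 1/(-1134) = -1/1134 ≈ -0.00088183)
(2187/R)*1 = (2187/(-1/1134))*1 = (2187*(-1134))*1 = -2480058*1 = -2480058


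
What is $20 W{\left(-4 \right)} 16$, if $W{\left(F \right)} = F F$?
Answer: $5120$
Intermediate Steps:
$W{\left(F \right)} = F^{2}$
$20 W{\left(-4 \right)} 16 = 20 \left(-4\right)^{2} \cdot 16 = 20 \cdot 16 \cdot 16 = 320 \cdot 16 = 5120$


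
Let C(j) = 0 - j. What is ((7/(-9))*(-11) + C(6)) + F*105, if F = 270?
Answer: 255173/9 ≈ 28353.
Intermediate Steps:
C(j) = -j
((7/(-9))*(-11) + C(6)) + F*105 = ((7/(-9))*(-11) - 1*6) + 270*105 = ((7*(-1/9))*(-11) - 6) + 28350 = (-7/9*(-11) - 6) + 28350 = (77/9 - 6) + 28350 = 23/9 + 28350 = 255173/9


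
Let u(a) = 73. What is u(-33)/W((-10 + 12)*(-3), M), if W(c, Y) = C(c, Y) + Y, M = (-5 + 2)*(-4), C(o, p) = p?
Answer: 73/24 ≈ 3.0417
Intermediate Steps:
M = 12 (M = -3*(-4) = 12)
W(c, Y) = 2*Y (W(c, Y) = Y + Y = 2*Y)
u(-33)/W((-10 + 12)*(-3), M) = 73/((2*12)) = 73/24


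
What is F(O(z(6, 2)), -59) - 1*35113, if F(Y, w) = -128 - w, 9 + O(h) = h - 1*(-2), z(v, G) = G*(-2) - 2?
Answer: -35182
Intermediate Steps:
z(v, G) = -2 - 2*G (z(v, G) = -2*G - 2 = -2 - 2*G)
O(h) = -7 + h (O(h) = -9 + (h - 1*(-2)) = -9 + (h + 2) = -9 + (2 + h) = -7 + h)
F(O(z(6, 2)), -59) - 1*35113 = (-128 - 1*(-59)) - 1*35113 = (-128 + 59) - 35113 = -69 - 35113 = -35182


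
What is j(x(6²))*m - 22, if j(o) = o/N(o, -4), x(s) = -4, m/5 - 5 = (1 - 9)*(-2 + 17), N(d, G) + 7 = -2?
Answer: -2498/9 ≈ -277.56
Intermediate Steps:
N(d, G) = -9 (N(d, G) = -7 - 2 = -9)
m = -575 (m = 25 + 5*((1 - 9)*(-2 + 17)) = 25 + 5*(-8*15) = 25 + 5*(-120) = 25 - 600 = -575)
j(o) = -o/9 (j(o) = o/(-9) = o*(-⅑) = -o/9)
j(x(6²))*m - 22 = -⅑*(-4)*(-575) - 22 = (4/9)*(-575) - 22 = -2300/9 - 22 = -2498/9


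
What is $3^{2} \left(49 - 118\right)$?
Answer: $-621$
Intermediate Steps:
$3^{2} \left(49 - 118\right) = 9 \left(-69\right) = -621$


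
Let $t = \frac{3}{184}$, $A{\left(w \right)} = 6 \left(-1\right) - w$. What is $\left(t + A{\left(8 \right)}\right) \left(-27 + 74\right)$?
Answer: $- \frac{120931}{184} \approx -657.23$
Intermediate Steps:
$A{\left(w \right)} = -6 - w$
$t = \frac{3}{184}$ ($t = 3 \cdot \frac{1}{184} = \frac{3}{184} \approx 0.016304$)
$\left(t + A{\left(8 \right)}\right) \left(-27 + 74\right) = \left(\frac{3}{184} - 14\right) \left(-27 + 74\right) = \left(\frac{3}{184} - 14\right) 47 = \left(- \frac{2573}{184}\right) 47 = - \frac{120931}{184}$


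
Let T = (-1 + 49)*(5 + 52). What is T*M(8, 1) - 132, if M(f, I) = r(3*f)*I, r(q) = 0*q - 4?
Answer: -11076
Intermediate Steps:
r(q) = -4 (r(q) = 0 - 4 = -4)
T = 2736 (T = 48*57 = 2736)
M(f, I) = -4*I
T*M(8, 1) - 132 = 2736*(-4*1) - 132 = 2736*(-4) - 132 = -10944 - 132 = -11076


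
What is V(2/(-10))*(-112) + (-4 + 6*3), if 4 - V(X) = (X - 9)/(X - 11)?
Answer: -342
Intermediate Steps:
V(X) = 4 - (-9 + X)/(-11 + X) (V(X) = 4 - (X - 9)/(X - 11) = 4 - (-9 + X)/(-11 + X))
V(2/(-10))*(-112) + (-4 + 6*3) = ((-35 + 3*(2/(-10)))/(-11 + 2/(-10)))*(-112) + (-4 + 6*3) = ((-35 + 3*(2*(-⅒)))/(-11 + 2*(-⅒)))*(-112) + (-4 + 18) = ((-35 + 3*(-⅕))/(-11 - ⅕))*(-112) + 14 = ((-35 - ⅗)/(-56/5))*(-112) + 14 = -5/56*(-178/5)*(-112) + 14 = (89/28)*(-112) + 14 = -356 + 14 = -342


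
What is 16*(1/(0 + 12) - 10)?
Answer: -476/3 ≈ -158.67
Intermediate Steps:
16*(1/(0 + 12) - 10) = 16*(1/12 - 10) = 16*(-119/12) = -476/3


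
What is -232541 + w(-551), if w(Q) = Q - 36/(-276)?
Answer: -5361113/23 ≈ -2.3309e+5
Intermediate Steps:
w(Q) = 3/23 + Q (w(Q) = Q - 36*(-1/276) = Q + 3/23 = 3/23 + Q)
-232541 + w(-551) = -232541 + (3/23 - 551) = -232541 - 12670/23 = -5361113/23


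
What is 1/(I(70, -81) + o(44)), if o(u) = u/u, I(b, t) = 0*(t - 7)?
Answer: 1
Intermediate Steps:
I(b, t) = 0 (I(b, t) = 0*(-7 + t) = 0)
o(u) = 1
1/(I(70, -81) + o(44)) = 1/(0 + 1) = 1/1 = 1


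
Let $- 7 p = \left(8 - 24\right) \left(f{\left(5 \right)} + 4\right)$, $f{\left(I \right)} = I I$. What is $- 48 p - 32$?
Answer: $- \frac{22496}{7} \approx -3213.7$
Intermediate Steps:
$f{\left(I \right)} = I^{2}$
$p = \frac{464}{7}$ ($p = - \frac{\left(8 - 24\right) \left(5^{2} + 4\right)}{7} = - \frac{\left(-16\right) \left(25 + 4\right)}{7} = - \frac{\left(-16\right) 29}{7} = \left(- \frac{1}{7}\right) \left(-464\right) = \frac{464}{7} \approx 66.286$)
$- 48 p - 32 = \left(-48\right) \frac{464}{7} - 32 = - \frac{22272}{7} - 32 = - \frac{22496}{7}$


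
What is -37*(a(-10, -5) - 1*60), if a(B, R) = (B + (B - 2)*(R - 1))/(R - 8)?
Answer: 31154/13 ≈ 2396.5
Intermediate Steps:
a(B, R) = (B + (-1 + R)*(-2 + B))/(-8 + R) (a(B, R) = (B + (-2 + B)*(-1 + R))/(-8 + R) = (B + (-1 + R)*(-2 + B))/(-8 + R))
-37*(a(-10, -5) - 1*60) = -37*((2 - 2*(-5) - 10*(-5))/(-8 - 5) - 1*60) = -37*((2 + 10 + 50)/(-13) - 60) = -37*(-1/13*62 - 60) = -37*(-62/13 - 60) = -37*(-842/13) = 31154/13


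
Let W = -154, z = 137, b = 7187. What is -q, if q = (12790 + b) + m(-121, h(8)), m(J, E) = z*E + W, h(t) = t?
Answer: -20919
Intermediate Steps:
m(J, E) = -154 + 137*E (m(J, E) = 137*E - 154 = -154 + 137*E)
q = 20919 (q = (12790 + 7187) + (-154 + 137*8) = 19977 + (-154 + 1096) = 19977 + 942 = 20919)
-q = -1*20919 = -20919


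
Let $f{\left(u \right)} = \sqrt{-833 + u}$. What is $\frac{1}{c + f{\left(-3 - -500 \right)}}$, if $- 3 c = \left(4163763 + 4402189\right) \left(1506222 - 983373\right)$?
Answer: $- \frac{93306238276}{139296865619482999234837} - \frac{i \sqrt{21}}{557187462477931996939348} \approx -6.6984 \cdot 10^{-13} - 8.2245 \cdot 10^{-24} i$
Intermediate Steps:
$c = -1492899812416$ ($c = - \frac{\left(4163763 + 4402189\right) \left(1506222 - 983373\right)}{3} = - \frac{8565952 \cdot 522849}{3} = \left(- \frac{1}{3}\right) 4478699437248 = -1492899812416$)
$\frac{1}{c + f{\left(-3 - -500 \right)}} = \frac{1}{-1492899812416 + \sqrt{-833 - -497}} = \frac{1}{-1492899812416 + \sqrt{-833 + \left(-3 + 500\right)}} = \frac{1}{-1492899812416 + \sqrt{-833 + 497}} = \frac{1}{-1492899812416 + \sqrt{-336}} = \frac{1}{-1492899812416 + 4 i \sqrt{21}}$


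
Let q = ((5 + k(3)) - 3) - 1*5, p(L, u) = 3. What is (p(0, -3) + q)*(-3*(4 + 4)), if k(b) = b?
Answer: -72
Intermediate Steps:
q = 0 (q = ((5 + 3) - 3) - 1*5 = (8 - 3) - 5 = 5 - 5 = 0)
(p(0, -3) + q)*(-3*(4 + 4)) = (3 + 0)*(-3*(4 + 4)) = 3*(-3*8) = 3*(-24) = -72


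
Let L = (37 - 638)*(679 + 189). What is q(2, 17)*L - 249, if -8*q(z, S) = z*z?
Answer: 260585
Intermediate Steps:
q(z, S) = -z**2/8 (q(z, S) = -z*z/8 = -z**2/8)
L = -521668 (L = -601*868 = -521668)
q(2, 17)*L - 249 = -1/8*2**2*(-521668) - 249 = -1/8*4*(-521668) - 249 = -1/2*(-521668) - 249 = 260834 - 249 = 260585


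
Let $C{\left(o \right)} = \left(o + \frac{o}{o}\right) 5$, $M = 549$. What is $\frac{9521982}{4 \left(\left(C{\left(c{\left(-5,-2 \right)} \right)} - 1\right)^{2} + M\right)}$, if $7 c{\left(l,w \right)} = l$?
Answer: $\frac{25920951}{5980} \approx 4334.6$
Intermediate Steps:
$c{\left(l,w \right)} = \frac{l}{7}$
$C{\left(o \right)} = 5 + 5 o$ ($C{\left(o \right)} = \left(o + 1\right) 5 = \left(1 + o\right) 5 = 5 + 5 o$)
$\frac{9521982}{4 \left(\left(C{\left(c{\left(-5,-2 \right)} \right)} - 1\right)^{2} + M\right)} = \frac{9521982}{4 \left(\left(\left(5 + 5 \cdot \frac{1}{7} \left(-5\right)\right) - 1\right)^{2} + 549\right)} = \frac{9521982}{4 \left(\left(\left(5 + 5 \left(- \frac{5}{7}\right)\right) - 1\right)^{2} + 549\right)} = \frac{9521982}{4 \left(\left(\left(5 - \frac{25}{7}\right) - 1\right)^{2} + 549\right)} = \frac{9521982}{4 \left(\left(\frac{10}{7} - 1\right)^{2} + 549\right)} = \frac{9521982}{4 \left(\left(\frac{3}{7}\right)^{2} + 549\right)} = \frac{9521982}{4 \left(\frac{9}{49} + 549\right)} = \frac{9521982}{4 \cdot \frac{26910}{49}} = \frac{9521982}{\frac{107640}{49}} = 9521982 \cdot \frac{49}{107640} = \frac{25920951}{5980}$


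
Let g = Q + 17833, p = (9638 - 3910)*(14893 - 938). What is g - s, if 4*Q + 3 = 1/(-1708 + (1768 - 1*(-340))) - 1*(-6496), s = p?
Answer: -127863653999/1600 ≈ -7.9915e+7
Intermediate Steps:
p = 79934240 (p = 5728*13955 = 79934240)
s = 79934240
Q = 2597201/1600 (Q = -3/4 + (1/(-1708 + (1768 - 1*(-340))) - 1*(-6496))/4 = -3/4 + (1/(-1708 + (1768 + 340)) + 6496)/4 = -3/4 + (1/(-1708 + 2108) + 6496)/4 = -3/4 + (1/400 + 6496)/4 = -3/4 + (1/4)*(2598401/400) = -3/4 + 2598401/1600 = 2597201/1600 ≈ 1623.3)
g = 31130001/1600 (g = 2597201/1600 + 17833 = 31130001/1600 ≈ 19456.)
g - s = 31130001/1600 - 1*79934240 = 31130001/1600 - 79934240 = -127863653999/1600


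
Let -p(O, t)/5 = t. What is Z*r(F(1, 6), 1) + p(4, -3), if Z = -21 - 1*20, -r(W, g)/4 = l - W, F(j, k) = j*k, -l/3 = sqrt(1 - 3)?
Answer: -969 - 492*I*sqrt(2) ≈ -969.0 - 695.79*I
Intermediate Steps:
p(O, t) = -5*t
l = -3*I*sqrt(2) (l = -3*sqrt(1 - 3) = -3*I*sqrt(2) ≈ -4.2426*I)
r(W, g) = 4*W + 12*I*sqrt(2) (r(W, g) = -4*(-3*I*sqrt(2) - W) = -4*(-W - 3*I*sqrt(2)) = 4*W + 12*I*sqrt(2))
Z = -41 (Z = -21 - 20 = -41)
Z*r(F(1, 6), 1) + p(4, -3) = -41*(4*(1*6) + 12*I*sqrt(2)) - 5*(-3) = -41*(4*6 + 12*I*sqrt(2)) + 15 = -41*(24 + 12*I*sqrt(2)) + 15 = (-984 - 492*I*sqrt(2)) + 15 = -969 - 492*I*sqrt(2)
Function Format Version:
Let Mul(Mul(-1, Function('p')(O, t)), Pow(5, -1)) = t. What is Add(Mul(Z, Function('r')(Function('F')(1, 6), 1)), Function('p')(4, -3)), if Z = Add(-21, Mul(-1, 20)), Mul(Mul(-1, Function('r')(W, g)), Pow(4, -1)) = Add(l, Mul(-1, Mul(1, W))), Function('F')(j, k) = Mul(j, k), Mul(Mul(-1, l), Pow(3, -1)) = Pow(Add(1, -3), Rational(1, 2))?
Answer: Add(-969, Mul(-492, I, Pow(2, Rational(1, 2)))) ≈ Add(-969.00, Mul(-695.79, I))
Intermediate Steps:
Function('p')(O, t) = Mul(-5, t)
l = Mul(-3, I, Pow(2, Rational(1, 2))) (l = Mul(-3, Pow(Add(1, -3), Rational(1, 2))) = Mul(-3, Pow(-2, Rational(1, 2))) = Mul(-3, Mul(I, Pow(2, Rational(1, 2)))) = Mul(-3, I, Pow(2, Rational(1, 2))) ≈ Mul(-4.2426, I))
Function('r')(W, g) = Add(Mul(4, W), Mul(12, I, Pow(2, Rational(1, 2)))) (Function('r')(W, g) = Mul(-4, Add(Mul(-3, I, Pow(2, Rational(1, 2))), Mul(-1, Mul(1, W)))) = Mul(-4, Add(Mul(-3, I, Pow(2, Rational(1, 2))), Mul(-1, W))) = Mul(-4, Add(Mul(-1, W), Mul(-3, I, Pow(2, Rational(1, 2))))) = Add(Mul(4, W), Mul(12, I, Pow(2, Rational(1, 2)))))
Z = -41 (Z = Add(-21, -20) = -41)
Add(Mul(Z, Function('r')(Function('F')(1, 6), 1)), Function('p')(4, -3)) = Add(Mul(-41, Add(Mul(4, Mul(1, 6)), Mul(12, I, Pow(2, Rational(1, 2))))), Mul(-5, -3)) = Add(Mul(-41, Add(Mul(4, 6), Mul(12, I, Pow(2, Rational(1, 2))))), 15) = Add(Mul(-41, Add(24, Mul(12, I, Pow(2, Rational(1, 2))))), 15) = Add(Add(-984, Mul(-492, I, Pow(2, Rational(1, 2)))), 15) = Add(-969, Mul(-492, I, Pow(2, Rational(1, 2))))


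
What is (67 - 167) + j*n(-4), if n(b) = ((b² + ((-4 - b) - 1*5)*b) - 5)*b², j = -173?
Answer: -85908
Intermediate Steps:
n(b) = b²*(-5 + b² + b*(-9 - b)) (n(b) = ((b² + ((-4 - b) - 5)*b) - 5)*b² = ((b² + (-9 - b)*b) - 5)*b² = ((b² + b*(-9 - b)) - 5)*b² = (-5 + b² + b*(-9 - b))*b² = b²*(-5 + b² + b*(-9 - b)))
(67 - 167) + j*n(-4) = (67 - 167) - 173*(-4)²*(-5 - 9*(-4)) = -100 - 2768*(-5 + 36) = -100 - 2768*31 = -100 - 173*496 = -100 - 85808 = -85908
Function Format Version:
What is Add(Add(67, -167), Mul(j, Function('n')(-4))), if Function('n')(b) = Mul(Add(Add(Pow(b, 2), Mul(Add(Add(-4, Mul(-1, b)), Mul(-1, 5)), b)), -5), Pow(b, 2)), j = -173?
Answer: -85908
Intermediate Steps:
Function('n')(b) = Mul(Pow(b, 2), Add(-5, Pow(b, 2), Mul(b, Add(-9, Mul(-1, b))))) (Function('n')(b) = Mul(Add(Add(Pow(b, 2), Mul(Add(Add(-4, Mul(-1, b)), -5), b)), -5), Pow(b, 2)) = Mul(Add(Add(Pow(b, 2), Mul(Add(-9, Mul(-1, b)), b)), -5), Pow(b, 2)) = Mul(Add(Add(Pow(b, 2), Mul(b, Add(-9, Mul(-1, b)))), -5), Pow(b, 2)) = Mul(Add(-5, Pow(b, 2), Mul(b, Add(-9, Mul(-1, b)))), Pow(b, 2)) = Mul(Pow(b, 2), Add(-5, Pow(b, 2), Mul(b, Add(-9, Mul(-1, b))))))
Add(Add(67, -167), Mul(j, Function('n')(-4))) = Add(Add(67, -167), Mul(-173, Mul(Pow(-4, 2), Add(-5, Mul(-9, -4))))) = Add(-100, Mul(-173, Mul(16, Add(-5, 36)))) = Add(-100, Mul(-173, Mul(16, 31))) = Add(-100, Mul(-173, 496)) = Add(-100, -85808) = -85908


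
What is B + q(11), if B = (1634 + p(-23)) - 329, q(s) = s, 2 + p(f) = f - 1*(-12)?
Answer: 1303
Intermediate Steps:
p(f) = 10 + f (p(f) = -2 + (f - 1*(-12)) = -2 + (f + 12) = -2 + (12 + f) = 10 + f)
B = 1292 (B = (1634 + (10 - 23)) - 329 = (1634 - 13) - 329 = 1621 - 329 = 1292)
B + q(11) = 1292 + 11 = 1303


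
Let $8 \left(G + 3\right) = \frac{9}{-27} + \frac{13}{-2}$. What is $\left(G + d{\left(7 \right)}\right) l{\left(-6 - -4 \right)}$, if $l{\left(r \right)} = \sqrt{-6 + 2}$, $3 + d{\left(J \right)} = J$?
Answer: $\frac{7 i}{24} \approx 0.29167 i$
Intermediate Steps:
$d{\left(J \right)} = -3 + J$
$l{\left(r \right)} = 2 i$ ($l{\left(r \right)} = \sqrt{-4} = 2 i$)
$G = - \frac{185}{48}$ ($G = -3 + \frac{\frac{9}{-27} + \frac{13}{-2}}{8} = -3 + \frac{9 \left(- \frac{1}{27}\right) + 13 \left(- \frac{1}{2}\right)}{8} = -3 + \frac{- \frac{1}{3} - \frac{13}{2}}{8} = -3 + \frac{1}{8} \left(- \frac{41}{6}\right) = -3 - \frac{41}{48} = - \frac{185}{48} \approx -3.8542$)
$\left(G + d{\left(7 \right)}\right) l{\left(-6 - -4 \right)} = \left(- \frac{185}{48} + \left(-3 + 7\right)\right) 2 i = \left(- \frac{185}{48} + 4\right) 2 i = \frac{7 \cdot 2 i}{48} = \frac{7 i}{24}$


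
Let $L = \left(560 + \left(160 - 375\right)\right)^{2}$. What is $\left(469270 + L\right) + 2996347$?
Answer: $3584642$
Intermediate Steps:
$L = 119025$ ($L = \left(560 + \left(160 - 375\right)\right)^{2} = \left(560 - 215\right)^{2} = 345^{2} = 119025$)
$\left(469270 + L\right) + 2996347 = \left(469270 + 119025\right) + 2996347 = 588295 + 2996347 = 3584642$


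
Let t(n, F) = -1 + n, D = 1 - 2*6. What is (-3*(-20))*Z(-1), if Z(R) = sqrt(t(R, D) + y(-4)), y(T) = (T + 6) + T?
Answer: 120*I ≈ 120.0*I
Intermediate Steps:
D = -11 (D = 1 - 12 = -11)
y(T) = 6 + 2*T (y(T) = (6 + T) + T = 6 + 2*T)
Z(R) = sqrt(-3 + R) (Z(R) = sqrt((-1 + R) + (6 + 2*(-4))) = sqrt((-1 + R) + (6 - 8)) = sqrt((-1 + R) - 2) = sqrt(-3 + R))
(-3*(-20))*Z(-1) = (-3*(-20))*sqrt(-3 - 1) = 60*sqrt(-4) = 60*(2*I) = 120*I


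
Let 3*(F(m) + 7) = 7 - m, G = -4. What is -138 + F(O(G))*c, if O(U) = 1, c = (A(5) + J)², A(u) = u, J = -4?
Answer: -143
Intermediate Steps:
c = 1 (c = (5 - 4)² = 1² = 1)
F(m) = -14/3 - m/3 (F(m) = -7 + (7 - m)/3 = -7 + (7/3 - m/3) = -14/3 - m/3)
-138 + F(O(G))*c = -138 + (-14/3 - ⅓*1)*1 = -138 + (-14/3 - ⅓)*1 = -138 - 5*1 = -138 - 5 = -143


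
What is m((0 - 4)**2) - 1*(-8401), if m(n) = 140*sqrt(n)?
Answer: 8961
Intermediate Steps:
m((0 - 4)**2) - 1*(-8401) = 140*sqrt((0 - 4)**2) - 1*(-8401) = 140*sqrt((-4)**2) + 8401 = 140*sqrt(16) + 8401 = 140*4 + 8401 = 560 + 8401 = 8961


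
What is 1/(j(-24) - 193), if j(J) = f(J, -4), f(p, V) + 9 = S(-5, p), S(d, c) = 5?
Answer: -1/197 ≈ -0.0050761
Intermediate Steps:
f(p, V) = -4 (f(p, V) = -9 + 5 = -4)
j(J) = -4
1/(j(-24) - 193) = 1/(-4 - 193) = 1/(-197) = -1/197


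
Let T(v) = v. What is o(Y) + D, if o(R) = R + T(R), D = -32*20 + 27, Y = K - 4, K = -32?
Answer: -685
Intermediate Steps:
Y = -36 (Y = -32 - 4 = -36)
D = -613 (D = -640 + 27 = -613)
o(R) = 2*R (o(R) = R + R = 2*R)
o(Y) + D = 2*(-36) - 613 = -72 - 613 = -685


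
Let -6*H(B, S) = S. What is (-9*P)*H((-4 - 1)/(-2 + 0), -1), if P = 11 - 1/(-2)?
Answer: -69/4 ≈ -17.250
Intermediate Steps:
H(B, S) = -S/6
P = 23/2 (P = 11 - 1*(-½) = 11 + ½ = 23/2 ≈ 11.500)
(-9*P)*H((-4 - 1)/(-2 + 0), -1) = (-9*23/2)*(-⅙*(-1)) = -207/2*⅙ = -69/4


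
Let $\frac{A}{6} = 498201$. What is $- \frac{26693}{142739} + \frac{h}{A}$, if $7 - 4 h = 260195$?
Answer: $- \frac{89075619491}{426676275234} \approx -0.20877$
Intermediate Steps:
$h = -65047$ ($h = \frac{7}{4} - \frac{260195}{4} = -65047$)
$A = 2989206$ ($A = 6 \cdot 498201 = 2989206$)
$- \frac{26693}{142739} + \frac{h}{A} = - \frac{26693}{142739} - \frac{65047}{2989206} = - \frac{89075619491}{426676275234}$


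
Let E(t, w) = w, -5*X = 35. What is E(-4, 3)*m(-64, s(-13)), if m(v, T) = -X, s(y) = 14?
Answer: 21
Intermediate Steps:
X = -7 (X = -⅕*35 = -7)
m(v, T) = 7 (m(v, T) = -1*(-7) = 7)
E(-4, 3)*m(-64, s(-13)) = 3*7 = 21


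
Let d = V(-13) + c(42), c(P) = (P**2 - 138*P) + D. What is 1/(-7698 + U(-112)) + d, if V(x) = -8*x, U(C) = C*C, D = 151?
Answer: -18303341/4846 ≈ -3777.0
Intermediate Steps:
U(C) = C**2
c(P) = 151 + P**2 - 138*P (c(P) = (P**2 - 138*P) + 151 = 151 + P**2 - 138*P)
d = -3777 (d = -8*(-13) + (151 + 42**2 - 138*42) = 104 + (151 + 1764 - 5796) = 104 - 3881 = -3777)
1/(-7698 + U(-112)) + d = 1/(-7698 + (-112)**2) - 3777 = 1/(-7698 + 12544) - 3777 = 1/4846 - 3777 = -18303341/4846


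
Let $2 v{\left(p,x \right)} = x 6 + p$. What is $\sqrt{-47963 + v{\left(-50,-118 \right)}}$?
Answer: $i \sqrt{48342} \approx 219.87 i$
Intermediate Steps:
$v{\left(p,x \right)} = \frac{p}{2} + 3 x$ ($v{\left(p,x \right)} = \frac{x 6 + p}{2} = \frac{6 x + p}{2} = \frac{p + 6 x}{2} = \frac{p}{2} + 3 x$)
$\sqrt{-47963 + v{\left(-50,-118 \right)}} = \sqrt{-47963 + \left(\frac{1}{2} \left(-50\right) + 3 \left(-118\right)\right)} = \sqrt{-47963 - 379} = \sqrt{-48342} = i \sqrt{48342}$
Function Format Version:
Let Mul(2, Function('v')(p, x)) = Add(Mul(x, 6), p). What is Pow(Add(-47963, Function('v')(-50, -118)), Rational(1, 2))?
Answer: Mul(I, Pow(48342, Rational(1, 2))) ≈ Mul(219.87, I)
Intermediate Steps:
Function('v')(p, x) = Add(Mul(Rational(1, 2), p), Mul(3, x)) (Function('v')(p, x) = Mul(Rational(1, 2), Add(Mul(x, 6), p)) = Mul(Rational(1, 2), Add(Mul(6, x), p)) = Mul(Rational(1, 2), Add(p, Mul(6, x))) = Add(Mul(Rational(1, 2), p), Mul(3, x)))
Pow(Add(-47963, Function('v')(-50, -118)), Rational(1, 2)) = Pow(Add(-47963, Add(Mul(Rational(1, 2), -50), Mul(3, -118))), Rational(1, 2)) = Pow(Add(-47963, Add(-25, -354)), Rational(1, 2)) = Pow(Add(-47963, -379), Rational(1, 2)) = Pow(-48342, Rational(1, 2)) = Mul(I, Pow(48342, Rational(1, 2)))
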